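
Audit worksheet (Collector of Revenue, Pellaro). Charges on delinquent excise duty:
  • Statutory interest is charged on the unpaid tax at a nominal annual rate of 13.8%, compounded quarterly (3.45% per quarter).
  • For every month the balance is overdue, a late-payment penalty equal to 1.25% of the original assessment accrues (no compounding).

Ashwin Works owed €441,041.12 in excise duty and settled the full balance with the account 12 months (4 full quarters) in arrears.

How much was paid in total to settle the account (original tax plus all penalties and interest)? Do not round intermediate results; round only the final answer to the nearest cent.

€571,283.73

Late-payment penalty: 12 × 1.25% × €441,041.12 = €66,156.17…
Interest: €441,041.12 × ((1 + 0.0345)^4 − 1) = €441,041.12 × 0.1453072… = €64,086.4375…
Total = €441,041.12 + €66,156.1680 + €64,086.4375… = €571,283.73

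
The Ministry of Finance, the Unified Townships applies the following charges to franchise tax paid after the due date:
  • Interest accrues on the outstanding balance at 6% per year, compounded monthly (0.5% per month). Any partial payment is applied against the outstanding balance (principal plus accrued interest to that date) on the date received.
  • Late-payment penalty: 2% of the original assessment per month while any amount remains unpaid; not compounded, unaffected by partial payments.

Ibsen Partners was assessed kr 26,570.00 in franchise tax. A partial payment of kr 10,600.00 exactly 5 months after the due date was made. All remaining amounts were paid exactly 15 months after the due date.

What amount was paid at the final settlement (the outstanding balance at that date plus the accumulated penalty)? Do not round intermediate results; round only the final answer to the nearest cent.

Balance at month 5: kr 26,570.0000 × (1 + 0.005)^5 = kr 27,240.9258…
After kr 10,600.00 payment: kr 27,240.9258… − kr 10,600.00 = kr 16,640.9258…
Balance at month 15: kr 16,640.9258… × (1 + 0.005)^10 = kr 17,491.9449…
Penalty: 15 × 2% × kr 26,570.00 = kr 7,971.00
Final settlement = outstanding balance + penalty = kr 17,491.9449… + kr 7,971.00 = kr 25,462.94

kr 25,462.94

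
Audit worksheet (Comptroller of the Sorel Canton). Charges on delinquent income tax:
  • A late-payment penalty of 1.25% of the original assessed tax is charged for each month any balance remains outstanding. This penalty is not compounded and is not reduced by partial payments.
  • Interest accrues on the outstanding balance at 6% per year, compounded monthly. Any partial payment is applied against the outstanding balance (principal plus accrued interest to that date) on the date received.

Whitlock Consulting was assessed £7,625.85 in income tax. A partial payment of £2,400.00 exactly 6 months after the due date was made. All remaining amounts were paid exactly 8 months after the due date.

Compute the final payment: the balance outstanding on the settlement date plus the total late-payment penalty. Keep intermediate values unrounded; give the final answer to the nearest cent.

Monthly rate = 6% ÷ 12 = 0.5%
Balance at month 6: £7,625.8500 × (1 + 0.005)^6 = £7,857.5043…
After £2,400.00 payment: £7,857.5043… − £2,400.00 = £5,457.5043…
Balance at month 8: £5,457.5043… × (1 + 0.005)^2 = £5,512.2158…
Penalty: 8 × 1.25% × £7,625.85 = £762.59…
Final settlement = outstanding balance + penalty = £5,512.2158… + £762.59… = £6,274.80

£6,274.80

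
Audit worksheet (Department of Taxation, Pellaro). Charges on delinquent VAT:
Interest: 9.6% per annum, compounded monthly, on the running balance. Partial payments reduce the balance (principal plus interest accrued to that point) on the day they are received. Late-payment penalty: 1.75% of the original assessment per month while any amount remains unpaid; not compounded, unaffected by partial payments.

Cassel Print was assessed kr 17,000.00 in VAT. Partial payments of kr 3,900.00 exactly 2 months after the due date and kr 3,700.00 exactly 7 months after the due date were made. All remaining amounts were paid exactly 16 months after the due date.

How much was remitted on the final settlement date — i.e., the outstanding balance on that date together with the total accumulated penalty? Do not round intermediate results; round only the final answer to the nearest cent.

kr 15,736.22

Monthly rate = 9.6% ÷ 12 = 0.8%
Balance at month 2: kr 17,000.0000 × (1 + 0.008)^2 = kr 17,273.0880
After kr 3,900.00 payment: kr 17,273.0880 − kr 3,900.00 = kr 13,373.0880
Balance at month 7: kr 13,373.0880 × (1 + 0.008)^5 = kr 13,916.6390…
After kr 3,700.00 payment: kr 13,916.6390… − kr 3,700.00 = kr 10,216.6390…
Balance at month 16: kr 10,216.6390… × (1 + 0.008)^9 = kr 10,976.2209…
Penalty: 16 × 1.75% × kr 17,000.00 = kr 4,760.00
Final settlement = outstanding balance + penalty = kr 10,976.2209… + kr 4,760.00 = kr 15,736.22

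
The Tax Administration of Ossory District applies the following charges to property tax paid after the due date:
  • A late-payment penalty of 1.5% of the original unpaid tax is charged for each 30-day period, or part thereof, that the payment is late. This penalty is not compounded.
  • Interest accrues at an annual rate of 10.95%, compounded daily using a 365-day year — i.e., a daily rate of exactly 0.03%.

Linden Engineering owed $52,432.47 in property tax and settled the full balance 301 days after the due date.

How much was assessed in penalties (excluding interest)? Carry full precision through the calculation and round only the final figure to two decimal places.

Penalty periods: ⌈301/30⌉ = 11; penalty = 11 × 1.5% × $52,432.47 = $8,651.36…

$8,651.36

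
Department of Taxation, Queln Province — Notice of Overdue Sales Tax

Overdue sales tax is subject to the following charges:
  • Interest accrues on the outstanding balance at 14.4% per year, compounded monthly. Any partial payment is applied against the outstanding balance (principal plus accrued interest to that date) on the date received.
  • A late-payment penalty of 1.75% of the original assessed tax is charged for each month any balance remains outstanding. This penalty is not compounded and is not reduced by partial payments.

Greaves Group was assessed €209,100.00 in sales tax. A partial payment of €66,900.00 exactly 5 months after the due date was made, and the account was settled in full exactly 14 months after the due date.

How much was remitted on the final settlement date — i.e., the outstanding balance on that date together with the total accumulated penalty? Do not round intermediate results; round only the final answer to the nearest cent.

€223,852.42

Monthly rate = 14.4% ÷ 12 = 1.2%
Balance at month 5: €209,100.0000 × (1 + 0.012)^5 = €221,950.7390…
After €66,900.00 payment: €221,950.7390… − €66,900.00 = €155,050.7390…
Balance at month 14: €155,050.7390… × (1 + 0.012)^9 = €172,622.9178…
Penalty: 14 × 1.75% × €209,100.00 = €51,229.50
Final settlement = outstanding balance + penalty = €172,622.9178… + €51,229.50 = €223,852.42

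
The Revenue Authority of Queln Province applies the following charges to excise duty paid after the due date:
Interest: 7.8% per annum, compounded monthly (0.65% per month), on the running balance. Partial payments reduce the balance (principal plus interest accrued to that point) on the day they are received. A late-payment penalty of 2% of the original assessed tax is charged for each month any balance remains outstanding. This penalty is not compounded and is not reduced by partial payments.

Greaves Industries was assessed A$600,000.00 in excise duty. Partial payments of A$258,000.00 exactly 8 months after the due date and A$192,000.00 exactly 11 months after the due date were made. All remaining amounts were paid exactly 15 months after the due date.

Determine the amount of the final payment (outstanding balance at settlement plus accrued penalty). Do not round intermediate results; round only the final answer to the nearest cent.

Balance at month 8: A$600,000.0000 × (1 + 0.0065)^8 = A$631,919.1028…
After A$258,000.00 payment: A$631,919.1028… − A$258,000.00 = A$373,919.1028…
Balance at month 11: A$373,919.1028… × (1 + 0.0065)^3 = A$381,258.0222…
After A$192,000.00 payment: A$381,258.0222… − A$192,000.00 = A$189,258.0222…
Balance at month 15: A$189,258.0222… × (1 + 0.0065)^4 = A$194,226.9159…
Penalty: 15 × 2% × A$600,000.00 = A$180,000.00
Final settlement = outstanding balance + penalty = A$194,226.9159… + A$180,000.00 = A$374,226.92

A$374,226.92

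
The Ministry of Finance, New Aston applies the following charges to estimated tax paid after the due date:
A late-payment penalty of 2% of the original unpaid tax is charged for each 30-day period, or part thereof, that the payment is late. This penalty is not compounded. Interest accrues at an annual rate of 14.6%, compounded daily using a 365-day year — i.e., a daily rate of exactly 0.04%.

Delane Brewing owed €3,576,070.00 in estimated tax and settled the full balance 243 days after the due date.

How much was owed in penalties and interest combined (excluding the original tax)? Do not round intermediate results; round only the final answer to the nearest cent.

€1,008,663.98

Penalty periods: ⌈243/30⌉ = 9; penalty = 9 × 2% × €3,576,070.00 = €643,692.60
Interest: €3,576,070.00 × ((1 + 0.0004)^243 − 1) = €3,576,070.00 × 0.10205935… = €364,971.3769…
Penalties + interest = €643,692.6000 + €364,971.3769… = €1,008,663.98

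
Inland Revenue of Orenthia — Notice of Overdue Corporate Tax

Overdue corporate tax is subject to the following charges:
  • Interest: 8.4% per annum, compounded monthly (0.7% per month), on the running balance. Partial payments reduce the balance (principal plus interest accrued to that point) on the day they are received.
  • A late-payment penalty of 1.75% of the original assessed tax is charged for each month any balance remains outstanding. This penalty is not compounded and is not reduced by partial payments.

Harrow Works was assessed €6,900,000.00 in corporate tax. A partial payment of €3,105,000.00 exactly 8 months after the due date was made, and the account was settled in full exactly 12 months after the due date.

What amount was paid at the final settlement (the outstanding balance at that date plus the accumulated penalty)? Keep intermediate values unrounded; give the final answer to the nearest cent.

€5,758,586.43

Balance at month 8: €6,900,000.0000 × (1 + 0.007)^8 = €7,296,000.5014…
After €3,105,000.00 payment: €7,296,000.5014… − €3,105,000.00 = €4,191,000.5014…
Balance at month 12: €4,191,000.5014… × (1 + 0.007)^4 = €4,309,586.4297…
Penalty: 12 × 1.75% × €6,900,000.00 = €1,449,000.00
Final settlement = outstanding balance + penalty = €4,309,586.4297… + €1,449,000.00 = €5,758,586.43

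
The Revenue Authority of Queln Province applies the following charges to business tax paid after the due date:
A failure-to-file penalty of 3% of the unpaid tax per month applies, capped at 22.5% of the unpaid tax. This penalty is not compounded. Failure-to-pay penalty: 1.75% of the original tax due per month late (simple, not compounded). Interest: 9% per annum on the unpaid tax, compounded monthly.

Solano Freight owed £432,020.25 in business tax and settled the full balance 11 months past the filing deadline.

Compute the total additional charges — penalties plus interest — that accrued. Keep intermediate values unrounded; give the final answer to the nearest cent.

Failure-to-file: 11 × 3% × £432,020.25 = £142,566.68…, capped at 22.5% × £432,020.25 = £97,204.56…
Failure-to-pay penalty: 11 × 1.75% × £432,020.25 = £83,163.90…
Interest (9%/yr ÷ 12 = 0.75%/month): £432,020.25 × ((1 + 0.0075)^11 − 1) = £37,008.7618…
Penalties + interest = £180,368.4544… + £37,008.7618… = £217,377.22

£217,377.22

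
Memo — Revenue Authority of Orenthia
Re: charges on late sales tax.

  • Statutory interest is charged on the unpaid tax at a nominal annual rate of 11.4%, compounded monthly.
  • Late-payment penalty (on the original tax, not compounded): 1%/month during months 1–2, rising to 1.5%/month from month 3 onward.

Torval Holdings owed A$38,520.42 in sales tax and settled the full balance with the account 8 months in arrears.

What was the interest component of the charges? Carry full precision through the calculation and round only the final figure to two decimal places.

Interest (11.4%/yr ÷ 12 = 0.95%/month): A$38,520.42 × ((1 + 0.0095)^8 − 1) = A$3,026.7646…

A$3,026.76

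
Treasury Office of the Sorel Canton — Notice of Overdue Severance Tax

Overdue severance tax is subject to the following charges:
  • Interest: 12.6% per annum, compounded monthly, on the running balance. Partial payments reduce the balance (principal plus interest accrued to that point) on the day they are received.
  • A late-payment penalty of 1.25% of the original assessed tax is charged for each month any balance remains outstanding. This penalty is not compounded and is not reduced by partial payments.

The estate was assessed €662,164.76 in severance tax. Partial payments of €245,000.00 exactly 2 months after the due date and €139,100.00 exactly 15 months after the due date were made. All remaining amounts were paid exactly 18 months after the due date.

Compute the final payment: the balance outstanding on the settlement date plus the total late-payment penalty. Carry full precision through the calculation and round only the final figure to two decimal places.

Monthly rate = 12.6% ÷ 12 = 1.05%
Balance at month 2: €662,164.7600 × (1 + 0.0105)^2 = €676,143.2236…
After €245,000.00 payment: €676,143.2236… − €245,000.00 = €431,143.2236…
Balance at month 15: €431,143.2236… × (1 + 0.0105)^13 = €493,848.4519…
After €139,100.00 payment: €493,848.4519… − €139,100.00 = €354,748.4519…
Balance at month 18: €354,748.4519… × (1 + 0.0105)^3 = €366,040.7718…
Penalty: 18 × 1.25% × €662,164.76 = €148,987.07…
Final settlement = outstanding balance + penalty = €366,040.7718… + €148,987.07… = €515,027.84

€515,027.84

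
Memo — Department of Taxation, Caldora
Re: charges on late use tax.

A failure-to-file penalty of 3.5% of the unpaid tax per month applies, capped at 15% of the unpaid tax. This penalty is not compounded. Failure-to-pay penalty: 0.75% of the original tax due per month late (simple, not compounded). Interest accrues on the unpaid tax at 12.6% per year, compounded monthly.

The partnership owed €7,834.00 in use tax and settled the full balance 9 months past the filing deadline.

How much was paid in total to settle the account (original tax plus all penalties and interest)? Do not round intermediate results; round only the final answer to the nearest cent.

€10,310.08

Failure-to-file: 9 × 3.5% × €7,834.00 = €2,467.71, capped at 15% × €7,834.00 = €1,175.10
Failure-to-pay penalty = 0.75% × €7,834.00 × 9 mo = €528.80…
Interest (12.6%/yr ÷ 12 = 1.05%/month): €7,834.00 × ((1 + 0.0105)^9 − 1) = €772.1801…
Total = €7,834.00 + €1,703.8950 + €772.1801… = €10,310.08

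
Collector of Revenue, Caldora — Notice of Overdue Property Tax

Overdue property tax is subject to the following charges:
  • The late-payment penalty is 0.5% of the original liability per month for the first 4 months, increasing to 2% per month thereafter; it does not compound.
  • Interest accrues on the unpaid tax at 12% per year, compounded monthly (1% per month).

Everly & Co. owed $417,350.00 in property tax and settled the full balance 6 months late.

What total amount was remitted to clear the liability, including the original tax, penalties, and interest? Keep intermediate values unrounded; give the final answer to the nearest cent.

Penalty, months 1–4: 4 × 0.5% × $417,350.00 = $8,347.00
Penalty, months 5–6: 2 × 2% × $417,350.00 = $16,694.00
Interest: $417,350.00 × ((1 + 0.01)^6 − 1) = $417,350.00 × 0.0615202… = $25,675.4349…
Total = $417,350.00 + $25,041.0000 + $25,675.4349… = $468,066.43

$468,066.43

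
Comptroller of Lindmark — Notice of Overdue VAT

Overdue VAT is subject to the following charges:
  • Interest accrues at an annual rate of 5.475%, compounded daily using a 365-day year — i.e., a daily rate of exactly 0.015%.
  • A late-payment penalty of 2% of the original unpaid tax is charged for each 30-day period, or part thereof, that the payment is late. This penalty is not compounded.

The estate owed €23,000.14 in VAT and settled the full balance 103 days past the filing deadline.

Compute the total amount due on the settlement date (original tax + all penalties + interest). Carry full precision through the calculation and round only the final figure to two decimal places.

Penalty periods: ⌈103/30⌉ = 4; penalty = 4 × 2% × €23,000.14 = €1,840.01…
Interest: €23,000.14 × ((1 + 0.00015)^103 − 1) = €23,000.14 × 0.01556879… = €358.0844…
Total = €23,000.14 + €1,840.0112 + €358.0844… = €25,198.24

€25,198.24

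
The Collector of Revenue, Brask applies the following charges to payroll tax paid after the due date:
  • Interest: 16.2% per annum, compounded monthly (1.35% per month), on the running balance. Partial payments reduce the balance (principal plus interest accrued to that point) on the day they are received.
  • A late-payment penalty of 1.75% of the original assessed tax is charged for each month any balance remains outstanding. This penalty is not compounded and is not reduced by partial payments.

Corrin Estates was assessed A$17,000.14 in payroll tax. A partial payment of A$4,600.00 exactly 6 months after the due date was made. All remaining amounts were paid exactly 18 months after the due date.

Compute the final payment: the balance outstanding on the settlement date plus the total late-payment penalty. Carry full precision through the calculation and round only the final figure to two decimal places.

A$21,593.08

Balance at month 6: A$17,000.1400 × (1 + 0.0135)^6 = A$18,424.4705…
After A$4,600.00 payment: A$18,424.4705… − A$4,600.00 = A$13,824.4705…
Balance at month 18: A$13,824.4705… × (1 + 0.0135)^12 = A$16,238.0376…
Penalty: 18 × 1.75% × A$17,000.14 = A$5,355.04…
Final settlement = outstanding balance + penalty = A$16,238.0376… + A$5,355.04… = A$21,593.08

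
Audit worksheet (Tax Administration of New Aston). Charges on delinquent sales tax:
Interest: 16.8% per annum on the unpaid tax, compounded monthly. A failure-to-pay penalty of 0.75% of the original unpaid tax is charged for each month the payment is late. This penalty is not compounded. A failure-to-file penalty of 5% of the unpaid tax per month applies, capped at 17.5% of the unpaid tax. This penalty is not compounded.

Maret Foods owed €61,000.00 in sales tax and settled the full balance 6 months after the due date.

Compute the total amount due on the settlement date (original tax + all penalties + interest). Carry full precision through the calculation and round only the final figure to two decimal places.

€79,726.72

Failure-to-file: 6 × 5% × €61,000.00 = €18,300.00, capped at 17.5% × €61,000.00 = €10,675.00
Failure-to-pay penalty = 0.75% × €61,000.00 × 6 mo = €2,745.00
Interest (16.8%/yr ÷ 12 = 1.4%/month): €61,000.00 × ((1 + 0.014)^6 − 1) = €5,306.7230…
Total = €61,000.00 + €13,420.0000 + €5,306.7230… = €79,726.72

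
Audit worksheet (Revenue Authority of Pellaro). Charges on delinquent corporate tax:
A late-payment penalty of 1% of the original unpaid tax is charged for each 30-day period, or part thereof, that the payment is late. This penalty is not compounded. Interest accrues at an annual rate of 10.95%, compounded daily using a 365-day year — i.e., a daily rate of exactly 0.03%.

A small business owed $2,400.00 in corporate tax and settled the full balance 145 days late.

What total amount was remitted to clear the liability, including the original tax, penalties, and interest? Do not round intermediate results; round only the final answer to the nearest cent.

Penalty periods: ⌈145/30⌉ = 5; penalty = 5 × 1% × $2,400.00 = $120.00
Interest: $2,400.00 × ((1 + 0.0003)^145 − 1) = $2,400.00 × 0.04445318… = $106.6876…
Total = $2,400.00 + $120.0000 + $106.6876… = $2,626.69

$2,626.69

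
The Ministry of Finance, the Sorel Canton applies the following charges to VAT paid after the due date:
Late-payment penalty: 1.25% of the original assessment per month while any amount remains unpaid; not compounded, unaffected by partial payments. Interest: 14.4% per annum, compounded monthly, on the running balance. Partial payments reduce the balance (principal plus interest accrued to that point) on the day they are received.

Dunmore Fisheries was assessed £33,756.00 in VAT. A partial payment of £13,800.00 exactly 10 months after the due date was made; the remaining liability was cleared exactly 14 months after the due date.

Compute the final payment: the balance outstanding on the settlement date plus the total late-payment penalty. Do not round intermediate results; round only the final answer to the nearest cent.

Monthly rate = 14.4% ÷ 12 = 1.2%
Balance at month 10: £33,756.0000 × (1 + 0.012)^10 = £38,032.6077…
After £13,800.00 payment: £38,032.6077… − £13,800.00 = £24,232.6077…
Balance at month 14: £24,232.6077… × (1 + 0.012)^4 = £25,416.8778…
Penalty: 14 × 1.25% × £33,756.00 = £5,907.30
Final settlement = outstanding balance + penalty = £25,416.8778… + £5,907.30 = £31,324.18

£31,324.18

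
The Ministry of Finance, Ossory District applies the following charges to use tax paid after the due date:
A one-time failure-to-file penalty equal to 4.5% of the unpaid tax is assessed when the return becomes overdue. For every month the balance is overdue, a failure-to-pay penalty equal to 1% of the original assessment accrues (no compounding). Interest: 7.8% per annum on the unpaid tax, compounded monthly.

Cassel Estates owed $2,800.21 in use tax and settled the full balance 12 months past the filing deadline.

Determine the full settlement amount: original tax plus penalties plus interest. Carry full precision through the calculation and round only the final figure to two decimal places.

Failure-to-file penalty: 4.5% × $2,800.21 = $126.01…
Failure-to-pay penalty = 1% × $2,800.21 × 12 mo = $336.03…
Interest (7.8%/yr ÷ 12 = 0.65%/month): $2,800.21 × ((1 + 0.0065)^12 − 1) = $226.3964…
Total = $2,800.21 + $462.0347… + $226.3964… = $3,488.64

$3,488.64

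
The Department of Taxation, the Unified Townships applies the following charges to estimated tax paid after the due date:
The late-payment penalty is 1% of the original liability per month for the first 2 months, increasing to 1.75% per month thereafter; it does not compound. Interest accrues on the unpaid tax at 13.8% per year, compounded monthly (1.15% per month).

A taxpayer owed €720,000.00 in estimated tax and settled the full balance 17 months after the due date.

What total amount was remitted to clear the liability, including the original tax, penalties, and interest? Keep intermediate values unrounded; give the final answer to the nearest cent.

Penalty, months 1–2: 2 × 1% × €720,000.00 = €14,400.00
Penalty, months 3–17: 15 × 1.75% × €720,000.00 = €189,000.00
Interest: €720,000.00 × ((1 + 0.0115)^17 − 1) = €720,000.00 × 0.2145631… = €154,485.4285…
Total = €720,000.00 + €203,400.0000 + €154,485.4285… = €1,077,885.43

€1,077,885.43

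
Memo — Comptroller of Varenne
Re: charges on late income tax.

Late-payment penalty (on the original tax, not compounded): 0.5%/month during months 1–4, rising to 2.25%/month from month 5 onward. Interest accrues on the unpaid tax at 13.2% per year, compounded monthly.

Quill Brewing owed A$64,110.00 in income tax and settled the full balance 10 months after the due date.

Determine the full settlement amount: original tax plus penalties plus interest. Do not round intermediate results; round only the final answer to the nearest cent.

Penalty, months 1–4: 4 × 0.5% × A$64,110.00 = A$1,282.20
Penalty, months 5–10: 6 × 2.25% × A$64,110.00 = A$8,654.85
Interest (13.2%/yr ÷ 12 = 1.1%/month): A$64,110.00 × ((1 + 0.011)^10 − 1) = A$7,411.6183…
Total = A$64,110.00 + A$9,937.0500 + A$7,411.6183… = A$81,458.67

A$81,458.67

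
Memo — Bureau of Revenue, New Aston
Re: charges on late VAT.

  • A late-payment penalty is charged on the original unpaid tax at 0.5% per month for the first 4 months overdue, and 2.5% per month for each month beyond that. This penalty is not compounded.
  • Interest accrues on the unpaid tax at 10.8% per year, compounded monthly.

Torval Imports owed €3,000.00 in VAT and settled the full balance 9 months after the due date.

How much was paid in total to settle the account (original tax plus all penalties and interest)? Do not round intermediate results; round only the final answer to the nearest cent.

€3,686.93

Penalty, months 1–4: 4 × 0.5% × €3,000.00 = €60.00
Penalty, months 5–9: 5 × 2.5% × €3,000.00 = €375.00
Interest (10.8%/yr ÷ 12 = 0.9%/month): €3,000.00 × ((1 + 0.009)^9 − 1) = €251.9342…
Total = €3,000.00 + €435.0000 + €251.9342… = €3,686.93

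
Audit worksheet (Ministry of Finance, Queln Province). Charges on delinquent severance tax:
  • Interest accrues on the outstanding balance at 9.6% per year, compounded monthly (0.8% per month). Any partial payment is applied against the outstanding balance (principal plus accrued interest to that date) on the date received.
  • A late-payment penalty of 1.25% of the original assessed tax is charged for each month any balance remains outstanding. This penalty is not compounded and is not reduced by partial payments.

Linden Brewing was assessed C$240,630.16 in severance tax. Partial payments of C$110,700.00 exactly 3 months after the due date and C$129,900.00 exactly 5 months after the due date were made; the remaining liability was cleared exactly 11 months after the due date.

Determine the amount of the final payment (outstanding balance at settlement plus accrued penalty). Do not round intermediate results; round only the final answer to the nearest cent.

Balance at month 3: C$240,630.1600 × (1 + 0.008)^3 = C$246,451.6080…
After C$110,700.00 payment: C$246,451.6080… − C$110,700.00 = C$135,751.6080…
Balance at month 5: C$135,751.6080… × (1 + 0.008)^2 = C$137,932.3219…
After C$129,900.00 payment: C$137,932.3219… − C$129,900.00 = C$8,032.3219…
Balance at month 11: C$8,032.3219… × (1 + 0.008)^6 = C$8,425.6671…
Penalty: 11 × 1.25% × C$240,630.16 = C$33,086.65…
Final settlement = outstanding balance + penalty = C$8,425.6671… + C$33,086.65… = C$41,512.31

C$41,512.31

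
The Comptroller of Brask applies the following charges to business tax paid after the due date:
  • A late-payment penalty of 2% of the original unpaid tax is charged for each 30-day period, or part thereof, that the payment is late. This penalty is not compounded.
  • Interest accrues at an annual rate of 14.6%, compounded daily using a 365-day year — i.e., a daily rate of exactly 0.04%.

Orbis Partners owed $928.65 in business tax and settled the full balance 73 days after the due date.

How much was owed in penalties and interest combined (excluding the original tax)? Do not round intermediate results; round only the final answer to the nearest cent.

$83.23

Penalty periods: ⌈73/30⌉ = 3; penalty = 3 × 2% × $928.65 = $55.72…
Interest: $928.65 × ((1 + 0.0004)^73 − 1) = $928.65 × 0.02962449… = $27.5108…
Penalties + interest = $55.7190 + $27.5108… = $83.23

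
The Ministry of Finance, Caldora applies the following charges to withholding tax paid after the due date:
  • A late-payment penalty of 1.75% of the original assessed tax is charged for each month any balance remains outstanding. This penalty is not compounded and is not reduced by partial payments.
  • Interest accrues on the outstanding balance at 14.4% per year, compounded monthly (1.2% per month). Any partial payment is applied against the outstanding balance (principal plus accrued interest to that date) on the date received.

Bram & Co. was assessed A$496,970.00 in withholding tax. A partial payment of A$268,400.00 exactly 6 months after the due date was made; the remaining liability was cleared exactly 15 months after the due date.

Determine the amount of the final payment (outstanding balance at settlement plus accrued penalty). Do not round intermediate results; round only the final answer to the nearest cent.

Balance at month 6: A$496,970.0000 × (1 + 0.012)^6 = A$533,842.6258…
After A$268,400.00 payment: A$533,842.6258… − A$268,400.00 = A$265,442.6258…
Balance at month 15: A$265,442.6258… × (1 + 0.012)^9 = A$295,525.7154…
Penalty: 15 × 1.75% × A$496,970.00 = A$130,454.63…
Final settlement = outstanding balance + penalty = A$295,525.7154… + A$130,454.63… = A$425,980.34

A$425,980.34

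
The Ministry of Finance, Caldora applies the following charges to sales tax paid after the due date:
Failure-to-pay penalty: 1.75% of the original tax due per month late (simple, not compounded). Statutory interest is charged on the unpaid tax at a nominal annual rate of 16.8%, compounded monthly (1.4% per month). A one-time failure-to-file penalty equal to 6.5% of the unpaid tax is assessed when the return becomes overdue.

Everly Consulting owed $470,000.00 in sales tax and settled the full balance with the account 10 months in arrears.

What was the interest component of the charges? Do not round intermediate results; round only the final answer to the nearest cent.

Interest: $470,000.00 × ((1 + 0.014)^10 − 1) = $470,000.00 × 0.1491575… = $70,104.0177…

$70,104.02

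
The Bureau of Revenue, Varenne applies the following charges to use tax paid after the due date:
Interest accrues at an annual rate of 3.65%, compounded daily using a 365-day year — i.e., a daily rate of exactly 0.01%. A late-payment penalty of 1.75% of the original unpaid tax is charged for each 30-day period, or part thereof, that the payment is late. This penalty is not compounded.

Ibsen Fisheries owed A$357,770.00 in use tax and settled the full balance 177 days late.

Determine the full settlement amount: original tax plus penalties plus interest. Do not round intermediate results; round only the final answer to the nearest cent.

Penalty periods: ⌈177/30⌉ = 6; penalty = 6 × 1.75% × A$357,770.00 = A$37,565.85
Interest: A$357,770.00 × ((1 + 0.0001)^177 − 1) = A$357,770.00 × 0.01785667… = A$6,388.5817…
Total = A$357,770.00 + A$37,565.8500 + A$6,388.5817… = A$401,724.43

A$401,724.43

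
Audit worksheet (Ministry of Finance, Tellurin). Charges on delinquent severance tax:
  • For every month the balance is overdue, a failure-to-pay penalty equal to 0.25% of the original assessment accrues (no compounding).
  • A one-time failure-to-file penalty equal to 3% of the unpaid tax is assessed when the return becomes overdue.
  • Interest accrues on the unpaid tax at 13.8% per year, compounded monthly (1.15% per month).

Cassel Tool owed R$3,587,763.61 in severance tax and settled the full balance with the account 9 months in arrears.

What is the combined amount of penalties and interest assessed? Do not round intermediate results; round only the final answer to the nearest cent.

Failure-to-file penalty: 3% × R$3,587,763.61 = R$107,632.91…
Failure-to-pay penalty = 0.25% × R$3,587,763.61 × 9 mo = R$80,724.68…
Interest: R$3,587,763.61 × ((1 + 0.0115)^9 − 1) = R$3,587,763.61 × 0.1083910… = R$388,881.2237…
Penalties + interest = R$188,357.5895… + R$388,881.2237… = R$577,238.81

R$577,238.81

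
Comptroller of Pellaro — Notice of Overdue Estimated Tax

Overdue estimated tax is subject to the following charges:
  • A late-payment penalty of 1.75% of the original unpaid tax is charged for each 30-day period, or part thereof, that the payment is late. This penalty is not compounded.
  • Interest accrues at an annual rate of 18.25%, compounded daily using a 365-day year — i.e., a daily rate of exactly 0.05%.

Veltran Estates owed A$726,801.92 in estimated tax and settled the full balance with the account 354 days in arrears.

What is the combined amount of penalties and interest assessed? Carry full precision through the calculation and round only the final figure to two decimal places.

A$293,321.48

Penalty periods: ⌈354/30⌉ = 12; penalty = 12 × 1.75% × A$726,801.92 = A$152,628.40…
Interest: A$726,801.92 × ((1 + 0.0005)^354 − 1) = A$726,801.92 × 0.19357829… = A$140,693.0755…
Penalties + interest = A$152,628.4032 + A$140,693.0755… = A$293,321.48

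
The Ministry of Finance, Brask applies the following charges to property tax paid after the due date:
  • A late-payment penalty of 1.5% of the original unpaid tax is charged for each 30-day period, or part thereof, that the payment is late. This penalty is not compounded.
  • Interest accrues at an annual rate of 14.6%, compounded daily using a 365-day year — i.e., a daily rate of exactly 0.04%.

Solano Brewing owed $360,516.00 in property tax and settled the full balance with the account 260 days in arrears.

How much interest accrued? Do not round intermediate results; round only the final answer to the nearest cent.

Interest: $360,516.00 × ((1 + 0.0004)^260 − 1) = $360,516.00 × 0.10957738… = $39,504.3993…

$39,504.40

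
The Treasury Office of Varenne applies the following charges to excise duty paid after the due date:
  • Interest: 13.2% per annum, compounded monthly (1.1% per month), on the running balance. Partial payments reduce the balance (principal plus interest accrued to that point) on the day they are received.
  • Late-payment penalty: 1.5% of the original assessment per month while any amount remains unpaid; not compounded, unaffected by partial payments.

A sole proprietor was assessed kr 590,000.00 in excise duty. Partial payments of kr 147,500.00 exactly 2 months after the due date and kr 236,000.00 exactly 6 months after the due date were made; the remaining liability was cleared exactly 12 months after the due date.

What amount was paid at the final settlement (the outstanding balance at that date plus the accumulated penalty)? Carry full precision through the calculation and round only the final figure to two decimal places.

Balance at month 2: kr 590,000.0000 × (1 + 0.011)^2 = kr 603,051.3900
After kr 147,500.00 payment: kr 603,051.3900 − kr 147,500.00 = kr 455,551.3900
Balance at month 6: kr 455,551.3900 × (1 + 0.011)^4 = kr 475,928.8135…
After kr 236,000.00 payment: kr 475,928.8135… − kr 236,000.00 = kr 239,928.8135…
Balance at month 12: kr 239,928.8135… × (1 + 0.011)^6 = kr 256,206.0258…
Penalty: 12 × 1.5% × kr 590,000.00 = kr 106,200.00
Final settlement = outstanding balance + penalty = kr 256,206.0258… + kr 106,200.00 = kr 362,406.03

kr 362,406.03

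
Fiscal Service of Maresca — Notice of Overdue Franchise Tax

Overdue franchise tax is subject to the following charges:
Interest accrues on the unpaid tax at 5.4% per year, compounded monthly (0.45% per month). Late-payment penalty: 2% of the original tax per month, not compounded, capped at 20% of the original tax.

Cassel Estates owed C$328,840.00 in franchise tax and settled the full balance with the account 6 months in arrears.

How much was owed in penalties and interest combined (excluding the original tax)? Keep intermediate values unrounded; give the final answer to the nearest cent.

Penalty: 6 × 2% × C$328,840.00 = C$39,460.80 (below the 20% cap of C$65,768.00)
Interest: C$328,840.00 × ((1 + 0.0045)^6 − 1) = C$328,840.00 × 0.0273056… = C$8,979.1665…
Penalties + interest = C$39,460.8000 + C$8,979.1665… = C$48,439.97

C$48,439.97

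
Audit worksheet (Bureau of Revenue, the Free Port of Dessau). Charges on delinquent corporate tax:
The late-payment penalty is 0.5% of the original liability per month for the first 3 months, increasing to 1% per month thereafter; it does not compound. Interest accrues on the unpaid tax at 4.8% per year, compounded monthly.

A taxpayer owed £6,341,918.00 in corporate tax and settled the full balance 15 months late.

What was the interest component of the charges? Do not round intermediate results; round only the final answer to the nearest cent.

Interest (4.8%/yr ÷ 12 = 0.4%/month): £6,341,918.00 × ((1 + 0.004)^15 − 1) = £391,356.4146…

£391,356.41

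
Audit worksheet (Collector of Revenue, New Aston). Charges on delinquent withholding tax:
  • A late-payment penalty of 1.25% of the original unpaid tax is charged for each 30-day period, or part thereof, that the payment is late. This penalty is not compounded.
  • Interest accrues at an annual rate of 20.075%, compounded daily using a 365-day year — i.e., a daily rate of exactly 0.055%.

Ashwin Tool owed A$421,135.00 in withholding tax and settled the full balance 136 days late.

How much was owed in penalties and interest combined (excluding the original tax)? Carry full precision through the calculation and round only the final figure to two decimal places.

Penalty periods: ⌈136/30⌉ = 5; penalty = 5 × 1.25% × A$421,135.00 = A$26,320.94…
Interest: A$421,135.00 × ((1 + 0.00055)^136 − 1) = A$421,135.00 × 0.07764644… = A$32,699.6320…
Penalties + interest = A$26,320.9375 + A$32,699.6320… = A$59,020.57

A$59,020.57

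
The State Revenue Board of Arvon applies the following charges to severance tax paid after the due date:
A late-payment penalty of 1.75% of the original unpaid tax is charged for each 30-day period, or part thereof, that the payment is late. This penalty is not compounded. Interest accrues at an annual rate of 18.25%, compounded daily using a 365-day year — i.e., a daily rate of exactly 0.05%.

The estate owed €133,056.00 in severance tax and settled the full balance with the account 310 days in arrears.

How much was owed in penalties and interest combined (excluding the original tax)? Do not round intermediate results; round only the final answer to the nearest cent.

€47,915.16

Penalty periods: ⌈310/30⌉ = 11; penalty = 11 × 1.75% × €133,056.00 = €25,613.28
Interest: €133,056.00 × ((1 + 0.0005)^310 − 1) = €133,056.00 × 0.16761273… = €22,301.8794…
Penalties + interest = €25,613.2800 + €22,301.8794… = €47,915.16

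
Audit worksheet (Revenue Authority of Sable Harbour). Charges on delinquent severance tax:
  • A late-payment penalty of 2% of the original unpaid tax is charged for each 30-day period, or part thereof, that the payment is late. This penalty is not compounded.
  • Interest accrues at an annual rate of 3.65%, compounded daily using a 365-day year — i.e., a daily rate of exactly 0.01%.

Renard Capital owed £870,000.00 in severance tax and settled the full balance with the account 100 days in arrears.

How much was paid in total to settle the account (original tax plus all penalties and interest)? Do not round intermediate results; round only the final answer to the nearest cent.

Penalty periods: ⌈100/30⌉ = 4; penalty = 4 × 2% × £870,000.00 = £69,600.00
Interest: £870,000.00 × ((1 + 0.0001)^100 − 1) = £870,000.00 × 0.01004966… = £8,743.2060…
Total = £870,000.00 + £69,600.0000 + £8,743.2060… = £948,343.21

£948,343.21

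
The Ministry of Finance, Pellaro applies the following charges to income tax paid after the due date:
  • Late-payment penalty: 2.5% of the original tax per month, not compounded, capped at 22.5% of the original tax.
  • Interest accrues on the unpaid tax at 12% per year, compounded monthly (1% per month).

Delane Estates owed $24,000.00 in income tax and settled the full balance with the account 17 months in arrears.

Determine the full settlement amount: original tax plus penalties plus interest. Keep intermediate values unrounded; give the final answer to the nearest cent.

$33,823.31

Penalty (uncapped): 17 × 2.5% × $24,000.00 = $10,200.00; cap = 22.5% × $24,000.00 = $5,400.00 → penalty = $5,400.00
Interest: $24,000.00 × ((1 + 0.01)^17 − 1) = $24,000.00 × 0.1843044… = $4,423.3064…
Total = $24,000.00 + $5,400.0000 + $4,423.3064… = $33,823.31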